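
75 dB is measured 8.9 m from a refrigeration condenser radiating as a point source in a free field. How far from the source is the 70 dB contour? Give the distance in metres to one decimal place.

For a point source L₁ − L₂ = 20·log₁₀(r₂/r₁), so r₂ = r₁·10^((L₁−L₂)/20).
r₂ = 8.9·10^((75−70)/20) = 8.9·10^(5.0/20) = 15.83 m.

15.8 m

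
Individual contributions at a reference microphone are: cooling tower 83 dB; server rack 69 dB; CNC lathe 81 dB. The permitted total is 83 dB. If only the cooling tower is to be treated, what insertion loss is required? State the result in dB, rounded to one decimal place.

4.8 dB

The untreated sources together contribute 10^(69/10) + 10^(81/10) = 1.338e+08, i.e. 81.27 dB.
To meet 83 dB overall, the treated cooling tower may contribute at most 10^(83/10) − 1.338e+08 = 6.569e+07, i.e. 78.18 dB.
So the cooling tower must be reduced from 83 to 78.18 dB: IL = 4.82 dB.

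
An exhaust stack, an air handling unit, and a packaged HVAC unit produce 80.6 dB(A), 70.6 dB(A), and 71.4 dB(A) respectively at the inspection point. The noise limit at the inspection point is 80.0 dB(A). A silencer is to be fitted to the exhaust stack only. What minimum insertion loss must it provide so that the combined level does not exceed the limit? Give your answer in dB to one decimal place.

1.9 dB

Everything except the exhaust stack sums to 10^(70.6/10) + 10^(71.4/10) = 2.529e+07 in linear terms, 74.03 dB(A).
The limit corresponds to 10^(80.0/10) = 1.000e+08; subtracting the fixed part leaves 7.471e+07 for the exhaust stack, i.e. 78.73 dB(A).
So the exhaust stack must be reduced from 80.6 to 78.73 dB(A): IL = 1.87 dB.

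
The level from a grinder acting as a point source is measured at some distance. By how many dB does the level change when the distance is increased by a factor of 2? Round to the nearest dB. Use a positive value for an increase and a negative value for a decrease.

-6 dB

A point source loses 6 dB per doubling of distance; generally ΔL = −20·log₁₀(r₂/r₁).
ΔL = −20·log₁₀(2) = -6.02 dB.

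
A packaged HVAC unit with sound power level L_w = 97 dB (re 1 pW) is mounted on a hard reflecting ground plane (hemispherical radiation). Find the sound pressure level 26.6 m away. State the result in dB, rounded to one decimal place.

The power spreads over a hemisphere of area 2π·r², so L_p = L_w − 10·log₁₀(2π·r²).
2π·r² = 4446 m², 10·log₁₀ of that is 36.479 dB.
L_p = 97 − 36.479 = 60.52 dB.

60.5 dB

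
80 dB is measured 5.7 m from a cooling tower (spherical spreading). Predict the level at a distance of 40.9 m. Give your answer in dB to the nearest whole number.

Spherical spreading from a point source gives a 20·log₁₀(r₂/r₁) drop.
L₂ = 80 − 20·log₁₀(40.9/5.7) = 80 − 17.117 = 62.88 dB.

63 dB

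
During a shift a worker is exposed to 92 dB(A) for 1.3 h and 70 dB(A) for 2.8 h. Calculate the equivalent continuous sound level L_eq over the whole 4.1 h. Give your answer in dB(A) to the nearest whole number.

The energy average is taken in the linear domain: L_eq = 10·log₁₀[(Σ tᵢ·10^(Lᵢ/10))/T], T = 4.1 h.
Σ tᵢ·10^(Lᵢ/10) = 1.3·10^(92/10) + 2.8·10^(70/10) = 2.088e+09.
L_eq = 10·log₁₀(2.088e+09/4.1) = 87.07 dB(A).

87 dB(A)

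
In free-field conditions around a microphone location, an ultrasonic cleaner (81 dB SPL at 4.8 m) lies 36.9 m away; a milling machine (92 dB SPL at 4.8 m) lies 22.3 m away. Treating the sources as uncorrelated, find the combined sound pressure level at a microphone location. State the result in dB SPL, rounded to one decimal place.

78.8 dB SPL

Apply inverse-square spreading to bring every level to the receiver, then sum 10^(L/10).
ultrasonic cleaner: 81 − 20·log₁₀(36.9/4.8) = 81 − 17.72 = 63.28 dB SPL.
milling machine: 92 − 20·log₁₀(22.3/4.8) = 92 − 13.34 = 78.66 dB SPL.
Σ 10^(L/10) = 7.556e+07 → L_total = 10·log₁₀(7.556e+07) = 78.78 dB SPL.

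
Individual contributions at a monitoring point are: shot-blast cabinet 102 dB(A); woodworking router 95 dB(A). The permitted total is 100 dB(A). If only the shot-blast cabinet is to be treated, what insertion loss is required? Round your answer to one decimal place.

3.7 dB

The untreated sources together contribute 10^(95/10) = 3.162e+09, i.e. 95.00 dB(A).
To meet 100 dB(A) overall, the treated shot-blast cabinet may contribute at most 10^(100/10) − 3.162e+09 = 6.838e+09, i.e. 98.35 dB(A).
Required insertion loss = 102 − 98.35 = 3.65 dB.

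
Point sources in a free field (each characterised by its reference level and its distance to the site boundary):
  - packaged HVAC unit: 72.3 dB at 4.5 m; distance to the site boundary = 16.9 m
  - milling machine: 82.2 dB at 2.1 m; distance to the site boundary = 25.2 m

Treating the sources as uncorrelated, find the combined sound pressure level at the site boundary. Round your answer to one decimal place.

63.7 dB

First find each source's level at the receiver (point-source: −20·log₁₀(r/r_ref)), then combine on an intensity basis.
packaged HVAC unit: 72.3 − 20·log₁₀(16.9/4.5) = 72.3 − 11.49 = 60.81 dB.
milling machine: 82.2 − 20·log₁₀(25.2/2.1) = 82.2 − 21.58 = 60.62 dB.
Σ 10^(L/10) = 2.357e+06 → L_total = 10·log₁₀(2.357e+06) = 63.72 dB.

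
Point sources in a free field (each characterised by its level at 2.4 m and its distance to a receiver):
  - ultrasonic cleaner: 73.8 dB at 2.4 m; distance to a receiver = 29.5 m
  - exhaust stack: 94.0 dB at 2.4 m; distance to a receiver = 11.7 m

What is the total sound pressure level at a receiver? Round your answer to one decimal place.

Apply inverse-square spreading to bring every level to the receiver, then sum 10^(L/10).
ultrasonic cleaner: 73.8 − 20·log₁₀(29.5/2.4) = 73.8 − 21.79 = 52.01 dB.
exhaust stack: 94.0 − 20·log₁₀(11.7/2.4) = 94.0 − 13.76 = 80.24 dB.
Σ 10^(L/10) = 1.059e+08 → L_total = 10·log₁₀(1.059e+08) = 80.25 dB.

80.2 dB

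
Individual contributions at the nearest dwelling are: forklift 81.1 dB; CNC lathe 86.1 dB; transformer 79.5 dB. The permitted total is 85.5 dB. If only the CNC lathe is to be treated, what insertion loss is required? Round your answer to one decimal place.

4.7 dB

Everything except the CNC lathe sums to 10^(81.1/10) + 10^(79.5/10) = 2.180e+08 in linear terms, 83.38 dB.
The limit corresponds to 10^(85.5/10) = 3.548e+08; subtracting the fixed part leaves 1.369e+08 for the CNC lathe, i.e. 81.36 dB.
So the CNC lathe must be reduced from 86.1 to 81.36 dB: IL = 4.74 dB.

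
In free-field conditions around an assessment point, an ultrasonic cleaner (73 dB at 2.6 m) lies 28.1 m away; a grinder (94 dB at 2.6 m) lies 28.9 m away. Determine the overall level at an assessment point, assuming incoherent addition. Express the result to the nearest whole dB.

73 dB

Apply inverse-square spreading to bring every level to the receiver, then sum 10^(L/10).
ultrasonic cleaner: 73 − 20·log₁₀(28.1/2.6) = 73 − 20.67 = 52.33 dB.
grinder: 94 − 20·log₁₀(28.9/2.6) = 94 − 20.92 = 73.08 dB.
Σ 10^(L/10) = 2.050e+07 → L_total = 10·log₁₀(2.050e+07) = 73.12 dB.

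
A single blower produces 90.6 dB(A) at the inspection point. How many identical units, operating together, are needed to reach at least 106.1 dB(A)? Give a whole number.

The shortfall is 106.1 − 90.6 = 15.5 dB, and N units add 10·log₁₀ N, so need 10·log₁₀ N ≥ 15.5.
N ≥ 10^(15.5/10) = 35.481, so N = 36.

36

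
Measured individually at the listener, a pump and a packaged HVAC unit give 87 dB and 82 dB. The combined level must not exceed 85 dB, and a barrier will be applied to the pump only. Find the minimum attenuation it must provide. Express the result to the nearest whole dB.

5 dB

Fixed contribution from the other source: Σ 10^(L/10) = 10^(82/10) = 1.585e+08 (82.00 dB).
The limit corresponds to 10^(85/10) = 3.162e+08; subtracting the fixed part leaves 1.577e+08 for the pump, i.e. 81.98 dB.
Required insertion loss = 87 − 81.98 = 5.02 dB.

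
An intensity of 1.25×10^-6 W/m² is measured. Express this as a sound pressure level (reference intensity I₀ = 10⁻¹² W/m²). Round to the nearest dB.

61 dB

I/I₀ = 1.25×10^-6/10⁻¹² = 1.25×10^6, and L = 10·log₁₀(I/I₀).
L = 10·(0.0969 + 6) = 60.97 dB.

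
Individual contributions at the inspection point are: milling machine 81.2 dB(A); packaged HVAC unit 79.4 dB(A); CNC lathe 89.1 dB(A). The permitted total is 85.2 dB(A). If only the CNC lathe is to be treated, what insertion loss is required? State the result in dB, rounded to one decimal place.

Fixed contribution from the other sources: Σ 10^(L/10) = 10^(81.2/10) + 10^(79.4/10) = 2.189e+08 (83.40 dB(A)).
To meet 85.2 dB(A) overall, the treated CNC lathe may contribute at most 10^(85.2/10) − 2.189e+08 = 1.122e+08, i.e. 80.50 dB(A).
Required insertion loss = 89.1 − 80.50 = 8.60 dB.

8.6 dB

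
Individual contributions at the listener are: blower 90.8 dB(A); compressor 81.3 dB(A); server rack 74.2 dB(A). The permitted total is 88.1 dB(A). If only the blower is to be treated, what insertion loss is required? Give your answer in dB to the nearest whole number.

4 dB

Fixed contribution from the other sources: Σ 10^(L/10) = 10^(81.3/10) + 10^(74.2/10) = 1.612e+08 (82.07 dB(A)).
To meet 88.1 dB(A) overall, the treated blower may contribute at most 10^(88.1/10) − 1.612e+08 = 4.845e+08, i.e. 86.85 dB(A).
Required insertion loss = 90.8 − 86.85 = 3.95 dB.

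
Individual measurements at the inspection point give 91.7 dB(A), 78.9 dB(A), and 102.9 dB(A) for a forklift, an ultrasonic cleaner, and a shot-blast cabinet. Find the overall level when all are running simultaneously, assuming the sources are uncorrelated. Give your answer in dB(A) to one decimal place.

Incoherent sources combine by intensity addition: L_total = 10·log₁₀(Σ 10^(L_i/10)).
Σ 10^(L/10) = 10^(91.7/10) + 10^(78.9/10) + 10^(102.9/10) = 2.106e+10.
L_total = 10·log₁₀(2.106e+10) = 103.23 dB(A).

103.2 dB(A)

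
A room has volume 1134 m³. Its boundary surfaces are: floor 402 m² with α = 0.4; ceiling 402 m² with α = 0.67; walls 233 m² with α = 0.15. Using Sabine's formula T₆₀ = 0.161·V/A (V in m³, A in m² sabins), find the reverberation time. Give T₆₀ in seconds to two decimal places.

0.39 s

Total absorption A = 402·0.4 + 402·0.67 + 233·0.15 = 465.09 m² sabins.
T₆₀ = 0.161·V/A = 0.161·1134/465.09 = 0.393 s.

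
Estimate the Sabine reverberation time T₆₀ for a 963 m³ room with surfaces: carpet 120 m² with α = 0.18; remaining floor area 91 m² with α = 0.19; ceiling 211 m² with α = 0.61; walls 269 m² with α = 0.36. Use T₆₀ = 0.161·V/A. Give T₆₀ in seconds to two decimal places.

0.59 s

Summing Sᵢαᵢ: 120·0.18 + 91·0.19 + 211·0.61 + 269·0.36 = 264.44 m².
T₆₀ = 0.161 × 963 / 264.44 = 0.586 s.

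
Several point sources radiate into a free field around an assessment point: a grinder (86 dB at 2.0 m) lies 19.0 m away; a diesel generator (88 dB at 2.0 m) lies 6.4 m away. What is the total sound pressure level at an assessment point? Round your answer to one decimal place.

Propagate each source to the receiver with L = L_ref − 20·log₁₀(r/r_ref), then add intensities.
grinder: 86 − 20·log₁₀(19.0/2.0) = 86 − 19.55 = 66.45 dB.
diesel generator: 88 − 20·log₁₀(6.4/2.0) = 88 − 10.10 = 77.90 dB.
Σ 10^(L/10) = 6.603e+07 → L_total = 10·log₁₀(6.603e+07) = 78.20 dB.

78.2 dB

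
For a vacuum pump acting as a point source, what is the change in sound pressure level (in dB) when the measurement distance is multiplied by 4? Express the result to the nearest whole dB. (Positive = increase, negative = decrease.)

Point-source spreading: ΔL = −20·log₁₀(r₂/r₁).
ΔL = −20·log₁₀(4) = -12.04 dB.

-12 dB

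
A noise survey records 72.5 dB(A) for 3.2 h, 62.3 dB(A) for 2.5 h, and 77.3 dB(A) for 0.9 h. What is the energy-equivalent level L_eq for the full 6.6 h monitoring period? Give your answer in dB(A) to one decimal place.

L_eq = 10·log₁₀[(1/T)·Σ tᵢ·10^(Lᵢ/10)] with T = 6.6 h.
Σ tᵢ·10^(Lᵢ/10) = 3.2·10^(72.5/10) + 2.5·10^(62.3/10) + 0.9·10^(77.3/10) = 1.095e+08.
L_eq = 10·log₁₀(1.095e+08/6.6) = 72.20 dB(A).

72.2 dB(A)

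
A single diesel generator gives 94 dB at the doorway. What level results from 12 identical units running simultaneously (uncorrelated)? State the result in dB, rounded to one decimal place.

L_total = L₁ + 10·log₁₀ N for N identical incoherent sources.
L_total = 94 + 10·log₁₀(12) = 94 + 10.792 = 104.79 dB.

104.8 dB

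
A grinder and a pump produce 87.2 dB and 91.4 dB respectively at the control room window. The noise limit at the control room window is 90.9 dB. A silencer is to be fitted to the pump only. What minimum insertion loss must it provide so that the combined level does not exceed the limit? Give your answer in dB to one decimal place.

2.9 dB

The untreated sources together contribute 10^(87.2/10) = 5.248e+08, i.e. 87.20 dB.
To meet 90.9 dB overall, the treated pump may contribute at most 10^(90.9/10) − 5.248e+08 = 7.055e+08, i.e. 88.48 dB.
So the pump must be reduced from 91.4 to 88.48 dB: IL = 2.92 dB.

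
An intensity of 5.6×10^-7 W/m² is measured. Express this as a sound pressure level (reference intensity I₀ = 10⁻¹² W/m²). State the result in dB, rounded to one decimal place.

I/I₀ = 5.6×10^-7/10⁻¹² = 5.6×10^5, and L = 10·log₁₀(I/I₀).
L = 10·(0.7482 + 5) = 57.48 dB.

57.5 dB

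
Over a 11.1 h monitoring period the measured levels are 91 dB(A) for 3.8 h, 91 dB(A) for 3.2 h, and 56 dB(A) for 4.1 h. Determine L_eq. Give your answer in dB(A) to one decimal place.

The energy average is taken in the linear domain: L_eq = 10·log₁₀[(Σ tᵢ·10^(Lᵢ/10))/T], T = 11.1 h.
Σ tᵢ·10^(Lᵢ/10) = 3.8·10^(91/10) + 3.2·10^(91/10) + 4.1·10^(56/10) = 8.814e+09.
L_eq = 10·log₁₀(8.814e+09/11.1) = 89.00 dB(A).

89.0 dB(A)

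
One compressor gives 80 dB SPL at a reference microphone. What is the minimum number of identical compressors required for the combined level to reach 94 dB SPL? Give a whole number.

The shortfall is 94 − 80 = 14.0 dB, and N units add 10·log₁₀ N, so need 10·log₁₀ N ≥ 14.0.
N ≥ 10^(14.0/10) = 25.119, so N = 26.

26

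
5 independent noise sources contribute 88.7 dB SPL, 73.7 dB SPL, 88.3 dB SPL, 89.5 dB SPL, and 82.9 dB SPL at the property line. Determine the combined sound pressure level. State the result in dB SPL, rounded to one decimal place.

94.0 dB SPL

Incoherent sources combine by intensity addition: L_total = 10·log₁₀(Σ 10^(L_i/10)).
Σ 10^(L/10) = 10^(88.7/10) + 10^(73.7/10) + 10^(88.3/10) + 10^(89.5/10) + 10^(82.9/10) = 2.527e+09.
L_total = 10·log₁₀(2.527e+09) = 94.03 dB SPL.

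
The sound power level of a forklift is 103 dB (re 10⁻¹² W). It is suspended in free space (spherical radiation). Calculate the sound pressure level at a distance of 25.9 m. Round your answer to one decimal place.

63.7 dB

L_p = L_w − 10·log₁₀(4π·r²) with r = 25.9 m.
4π·r² = 8430 m², 10·log₁₀ of that is 39.258 dB.
L_p = 103 − 39.258 = 63.74 dB.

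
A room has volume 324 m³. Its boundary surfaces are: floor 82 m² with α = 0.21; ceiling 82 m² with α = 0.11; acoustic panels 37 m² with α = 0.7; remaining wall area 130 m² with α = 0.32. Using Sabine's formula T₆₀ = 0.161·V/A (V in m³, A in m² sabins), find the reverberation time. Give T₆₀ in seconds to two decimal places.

0.56 s

Total absorption A = 82·0.21 + 82·0.11 + 37·0.7 + 130·0.32 = 93.74 m² sabins.
T₆₀ = 0.161·V/A = 0.161·324/93.74 = 0.556 s.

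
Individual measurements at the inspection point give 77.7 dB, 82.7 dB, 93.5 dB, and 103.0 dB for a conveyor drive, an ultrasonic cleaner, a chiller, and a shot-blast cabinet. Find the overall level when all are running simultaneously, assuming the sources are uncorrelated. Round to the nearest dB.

104 dB

Incoherent sources combine by intensity addition: L_total = 10·log₁₀(Σ 10^(L_i/10)).
Σ 10^(L/10) = 10^(77.7/10) + 10^(82.7/10) + 10^(93.5/10) + 10^(103.0/10) = 2.244e+10.
L_total = 10·log₁₀(2.244e+10) = 103.51 dB.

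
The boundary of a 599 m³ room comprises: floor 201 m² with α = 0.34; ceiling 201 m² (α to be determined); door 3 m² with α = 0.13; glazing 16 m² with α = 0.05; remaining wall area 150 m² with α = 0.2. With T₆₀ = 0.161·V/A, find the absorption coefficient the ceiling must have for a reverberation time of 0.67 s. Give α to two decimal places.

From T₆₀ = 0.161·V/A, the target T₆₀ = 0.67 s needs A = 0.161·599/0.67 = 143.94 m².
Absorption from the other surfaces = 201·0.34 + 3·0.13 + 16·0.05 + 150·0.2 = 99.53 m², so the ceiling must supply 44.41 m² over 201 m².
α = 44.41/201 = 0.221.

0.22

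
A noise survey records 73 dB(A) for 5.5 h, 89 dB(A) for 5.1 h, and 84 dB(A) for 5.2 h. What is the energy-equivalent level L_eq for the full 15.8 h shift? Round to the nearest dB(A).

85 dB(A)

L_eq = 10·log₁₀[(1/T)·Σ tᵢ·10^(Lᵢ/10)] with T = 15.8 h.
Σ tᵢ·10^(Lᵢ/10) = 5.5·10^(73/10) + 5.1·10^(89/10) + 5.2·10^(84/10) = 5.467e+09.
L_eq = 10·log₁₀(5.467e+09/15.8) = 85.39 dB(A).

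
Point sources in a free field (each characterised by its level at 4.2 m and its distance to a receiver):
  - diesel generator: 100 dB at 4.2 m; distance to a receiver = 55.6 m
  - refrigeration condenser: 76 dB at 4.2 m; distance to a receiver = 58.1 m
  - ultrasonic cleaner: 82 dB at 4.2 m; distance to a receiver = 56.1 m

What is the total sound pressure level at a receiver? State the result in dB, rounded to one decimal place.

77.6 dB

First find each source's level at the receiver (point-source: −20·log₁₀(r/r_ref)), then combine on an intensity basis.
diesel generator: 100 − 20·log₁₀(55.6/4.2) = 100 − 22.44 = 77.56 dB.
refrigeration condenser: 76 − 20·log₁₀(58.1/4.2) = 76 − 22.82 = 53.18 dB.
ultrasonic cleaner: 82 − 20·log₁₀(56.1/4.2) = 82 − 22.51 = 59.49 dB.
Σ 10^(L/10) = 5.816e+07 → L_total = 10·log₁₀(5.816e+07) = 77.65 dB.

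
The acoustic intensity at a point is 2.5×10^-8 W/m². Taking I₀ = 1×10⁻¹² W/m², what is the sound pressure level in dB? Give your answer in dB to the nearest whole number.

I/I₀ = 2.5×10^-8/10⁻¹² = 2.5×10^4, and L = 10·log₁₀(I/I₀).
L = 10·(0.3979 + 4) = 43.98 dB.

44 dB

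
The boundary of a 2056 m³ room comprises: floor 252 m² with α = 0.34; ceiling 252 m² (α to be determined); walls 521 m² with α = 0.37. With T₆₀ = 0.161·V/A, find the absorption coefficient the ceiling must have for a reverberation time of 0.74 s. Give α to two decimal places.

0.67

From T₆₀ = 0.161·V/A, the target T₆₀ = 0.74 s needs A = 0.161·2056/0.74 = 447.32 m².
Absorption from the other surfaces = 252·0.34 + 521·0.37 = 278.45 m², so the ceiling must supply 168.87 m² over 252 m².
α = 168.87/252 = 0.670.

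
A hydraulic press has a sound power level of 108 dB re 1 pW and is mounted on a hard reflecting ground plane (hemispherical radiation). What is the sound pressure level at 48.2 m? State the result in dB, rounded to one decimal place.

L_p = L_w − 10·log₁₀(2π·r²) with r = 48.2 m.
2π·r² = 1.46e+04 m², 10·log₁₀ of that is 41.643 dB.
L_p = 108 − 41.643 = 66.36 dB.

66.4 dB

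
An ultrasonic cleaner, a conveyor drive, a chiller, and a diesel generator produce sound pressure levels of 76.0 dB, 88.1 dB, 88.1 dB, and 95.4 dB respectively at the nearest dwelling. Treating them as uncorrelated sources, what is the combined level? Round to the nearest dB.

For uncorrelated sources the intensities add, so convert each level to linear form, sum, and take 10·log₁₀ of the total.
Σ 10^(L/10) = 10^(76.0/10) + 10^(88.1/10) + 10^(88.1/10) + 10^(95.4/10) = 4.798e+09.
L_total = 10·log₁₀(4.798e+09) = 96.81 dB.

97 dB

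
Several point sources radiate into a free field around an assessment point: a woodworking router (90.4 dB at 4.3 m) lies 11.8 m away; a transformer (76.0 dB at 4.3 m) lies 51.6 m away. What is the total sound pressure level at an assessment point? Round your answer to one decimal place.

Propagate each source to the receiver with L = L_ref − 20·log₁₀(r/r_ref), then add intensities.
woodworking router: 90.4 − 20·log₁₀(11.8/4.3) = 90.4 − 8.77 = 81.63 dB.
transformer: 76.0 − 20·log₁₀(51.6/4.3) = 76.0 − 21.58 = 54.42 dB.
Σ 10^(L/10) = 1.459e+08 → L_total = 10·log₁₀(1.459e+08) = 81.64 dB.

81.6 dB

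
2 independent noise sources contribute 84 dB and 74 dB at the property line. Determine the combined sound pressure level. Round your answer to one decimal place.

Incoherent sources combine by intensity addition: L_total = 10·log₁₀(Σ 10^(L_i/10)).
Σ 10^(L/10) = 10^(84/10) + 10^(74/10) = 2.763e+08.
L_total = 10·log₁₀(2.763e+08) = 84.41 dB.

84.4 dB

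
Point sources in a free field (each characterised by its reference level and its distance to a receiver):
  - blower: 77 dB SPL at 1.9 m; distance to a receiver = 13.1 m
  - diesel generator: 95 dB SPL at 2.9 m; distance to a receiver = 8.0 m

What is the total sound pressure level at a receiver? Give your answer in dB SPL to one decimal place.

Propagate each source to the receiver with L = L_ref − 20·log₁₀(r/r_ref), then add intensities.
blower: 77 − 20·log₁₀(13.1/1.9) = 77 − 16.77 = 60.23 dB SPL.
diesel generator: 95 − 20·log₁₀(8.0/2.9) = 95 − 8.81 = 86.19 dB SPL.
Σ 10^(L/10) = 4.166e+08 → L_total = 10·log₁₀(4.166e+08) = 86.20 dB SPL.

86.2 dB SPL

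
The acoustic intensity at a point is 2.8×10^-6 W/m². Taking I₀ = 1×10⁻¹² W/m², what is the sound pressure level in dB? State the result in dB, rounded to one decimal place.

64.5 dB

I/I₀ = 2.8×10^-6/10⁻¹² = 2.8×10^6, and L = 10·log₁₀(I/I₀).
L = 10·(0.4472 + 6) = 64.47 dB.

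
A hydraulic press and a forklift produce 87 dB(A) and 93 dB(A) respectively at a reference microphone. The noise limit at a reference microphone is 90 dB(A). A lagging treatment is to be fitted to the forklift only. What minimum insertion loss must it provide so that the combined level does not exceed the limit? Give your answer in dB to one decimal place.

Everything except the forklift sums to 10^(87/10) = 5.012e+08 in linear terms, 87.00 dB(A).
The limit corresponds to 10^(90/10) = 1.000e+09; subtracting the fixed part leaves 4.988e+08 for the forklift, i.e. 86.98 dB(A).
So the forklift must be reduced from 93 to 86.98 dB(A): IL = 6.02 dB.

6.0 dB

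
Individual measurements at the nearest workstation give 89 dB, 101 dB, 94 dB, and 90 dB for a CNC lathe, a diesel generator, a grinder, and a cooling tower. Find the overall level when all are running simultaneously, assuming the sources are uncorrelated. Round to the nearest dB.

102 dB

For uncorrelated sources the intensities add, so convert each level to linear form, sum, and take 10·log₁₀ of the total.
Σ 10^(L/10) = 10^(89/10) + 10^(101/10) + 10^(94/10) + 10^(90/10) = 1.690e+10.
L_total = 10·log₁₀(1.690e+10) = 102.28 dB.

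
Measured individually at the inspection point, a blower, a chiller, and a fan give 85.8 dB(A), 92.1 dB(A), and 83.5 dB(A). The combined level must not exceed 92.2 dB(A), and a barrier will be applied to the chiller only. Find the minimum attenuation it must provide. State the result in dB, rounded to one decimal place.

Everything except the chiller sums to 10^(85.8/10) + 10^(83.5/10) = 6.041e+08 in linear terms, 87.81 dB(A).
To meet 92.2 dB(A) overall, the treated chiller may contribute at most 10^(92.2/10) − 6.041e+08 = 1.056e+09, i.e. 90.23 dB(A).
So the chiller must be reduced from 92.1 to 90.23 dB(A): IL = 1.87 dB.

1.9 dB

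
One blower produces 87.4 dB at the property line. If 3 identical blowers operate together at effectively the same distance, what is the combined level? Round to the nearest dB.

92 dB

With 3 equal, uncorrelated contributions the intensity is 3× that of one unit, giving a rise of 10·log₁₀ 3.
L_total = 87.4 + 10·log₁₀(3) = 87.4 + 4.771 = 92.17 dB.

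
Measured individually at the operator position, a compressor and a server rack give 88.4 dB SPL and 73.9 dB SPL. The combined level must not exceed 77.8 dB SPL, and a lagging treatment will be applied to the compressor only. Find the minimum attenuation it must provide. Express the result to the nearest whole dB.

Everything except the compressor sums to 10^(73.9/10) = 2.455e+07 in linear terms, 73.90 dB SPL.
The limit corresponds to 10^(77.8/10) = 6.026e+07; subtracting the fixed part leaves 3.571e+07 for the compressor, i.e. 75.53 dB SPL.
So the compressor must be reduced from 88.4 to 75.53 dB SPL: IL = 12.87 dB.

13 dB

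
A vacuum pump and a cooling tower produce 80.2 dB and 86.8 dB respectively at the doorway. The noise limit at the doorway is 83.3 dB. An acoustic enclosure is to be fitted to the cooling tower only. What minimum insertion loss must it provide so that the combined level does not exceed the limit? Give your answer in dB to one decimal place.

Fixed contribution from the other source: Σ 10^(L/10) = 10^(80.2/10) = 1.047e+08 (80.20 dB).
The limit corresponds to 10^(83.3/10) = 2.138e+08; subtracting the fixed part leaves 1.091e+08 for the cooling tower, i.e. 80.38 dB.
Required insertion loss = 86.8 − 80.38 = 6.42 dB.

6.4 dB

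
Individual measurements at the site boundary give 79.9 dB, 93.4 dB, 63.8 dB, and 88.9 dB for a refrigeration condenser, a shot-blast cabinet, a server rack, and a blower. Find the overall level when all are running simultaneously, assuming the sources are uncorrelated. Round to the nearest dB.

Incoherent sources combine by intensity addition: L_total = 10·log₁₀(Σ 10^(L_i/10)).
Σ 10^(L/10) = 10^(79.9/10) + 10^(93.4/10) + 10^(63.8/10) + 10^(88.9/10) = 3.064e+09.
L_total = 10·log₁₀(3.064e+09) = 94.86 dB.

95 dB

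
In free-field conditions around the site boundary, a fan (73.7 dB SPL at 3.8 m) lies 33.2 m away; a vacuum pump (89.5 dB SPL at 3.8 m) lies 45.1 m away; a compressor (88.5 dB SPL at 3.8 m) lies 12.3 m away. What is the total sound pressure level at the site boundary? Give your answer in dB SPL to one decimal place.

Propagate each source to the receiver with L = L_ref − 20·log₁₀(r/r_ref), then add intensities.
fan: 73.7 − 20·log₁₀(33.2/3.8) = 73.7 − 18.83 = 54.87 dB SPL.
vacuum pump: 89.5 − 20·log₁₀(45.1/3.8) = 89.5 − 21.49 = 68.01 dB SPL.
compressor: 88.5 − 20·log₁₀(12.3/3.8) = 88.5 − 10.20 = 78.30 dB SPL.
Σ 10^(L/10) = 7.420e+07 → L_total = 10·log₁₀(7.420e+07) = 78.70 dB SPL.

78.7 dB SPL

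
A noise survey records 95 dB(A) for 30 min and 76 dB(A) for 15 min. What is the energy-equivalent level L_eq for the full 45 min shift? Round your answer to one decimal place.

93.3 dB(A)

The energy average is taken in the linear domain: L_eq = 10·log₁₀[(Σ tᵢ·10^(Lᵢ/10))/T], T = 45 min.
Σ tᵢ·10^(Lᵢ/10) = 30·10^(95/10) + 15·10^(76/10) = 9.547e+10.
L_eq = 10·log₁₀(9.547e+10/45) = 93.27 dB(A).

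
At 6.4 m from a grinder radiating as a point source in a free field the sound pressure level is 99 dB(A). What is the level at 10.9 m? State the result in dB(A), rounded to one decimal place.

94.4 dB(A)

For a point source, L₂ = L₁ − 20·log₁₀(r₂/r₁).
L₂ = 99 − 20·log₁₀(10.9/6.4) = 99 − 4.625 = 94.38 dB(A).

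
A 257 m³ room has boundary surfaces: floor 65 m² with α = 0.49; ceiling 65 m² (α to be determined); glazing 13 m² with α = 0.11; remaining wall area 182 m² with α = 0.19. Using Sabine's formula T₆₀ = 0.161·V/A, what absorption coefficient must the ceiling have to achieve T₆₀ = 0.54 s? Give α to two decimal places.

Required total absorption A = 0.161·257/0.54 = 76.62 m².
Absorption from the other surfaces = 65·0.49 + 13·0.11 + 182·0.19 = 67.86 m², so the ceiling must supply 8.76 m² over 65 m².
α = 8.76/65 = 0.135.

0.13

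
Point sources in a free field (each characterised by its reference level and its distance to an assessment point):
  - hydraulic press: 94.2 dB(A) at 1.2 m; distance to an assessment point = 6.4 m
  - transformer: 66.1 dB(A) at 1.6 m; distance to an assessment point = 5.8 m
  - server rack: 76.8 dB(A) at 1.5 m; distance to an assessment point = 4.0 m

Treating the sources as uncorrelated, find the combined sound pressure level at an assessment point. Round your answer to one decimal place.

Propagate each source to the receiver with L = L_ref − 20·log₁₀(r/r_ref), then add intensities.
hydraulic press: 94.2 − 20·log₁₀(6.4/1.2) = 94.2 − 14.54 = 79.66 dB(A).
transformer: 66.1 − 20·log₁₀(5.8/1.6) = 66.1 − 11.19 = 54.91 dB(A).
server rack: 76.8 − 20·log₁₀(4.0/1.5) = 76.8 − 8.52 = 68.28 dB(A).
Σ 10^(L/10) = 9.951e+07 → L_total = 10·log₁₀(9.951e+07) = 79.98 dB(A).

80.0 dB(A)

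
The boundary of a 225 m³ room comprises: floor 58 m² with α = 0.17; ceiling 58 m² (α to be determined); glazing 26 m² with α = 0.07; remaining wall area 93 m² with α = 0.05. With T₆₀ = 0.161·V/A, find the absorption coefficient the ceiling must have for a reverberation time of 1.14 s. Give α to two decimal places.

0.27

From T₆₀ = 0.161·V/A, the target T₆₀ = 1.14 s needs A = 0.161·225/1.14 = 31.78 m².
Absorption from the other surfaces = 58·0.17 + 26·0.07 + 93·0.05 = 16.33 m², so the ceiling must supply 15.45 m² over 58 m².
α = 15.45/58 = 0.266.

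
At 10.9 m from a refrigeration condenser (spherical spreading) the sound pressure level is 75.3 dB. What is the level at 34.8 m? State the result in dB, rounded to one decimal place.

65.2 dB

Point-source attenuation: ΔL = 20·log₁₀(r₂/r₁) = 20·log₁₀(34.8/10.9) = 10.083 dB.
L₂ = 75.3 − 20·log₁₀(34.8/10.9) = 75.3 − 10.083 = 65.22 dB.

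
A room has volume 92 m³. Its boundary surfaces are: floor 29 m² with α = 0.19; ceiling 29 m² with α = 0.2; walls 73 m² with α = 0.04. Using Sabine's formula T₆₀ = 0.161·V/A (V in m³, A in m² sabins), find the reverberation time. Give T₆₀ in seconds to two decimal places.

Total absorption A = 29·0.19 + 29·0.2 + 73·0.04 = 14.23 m² sabins.
T₆₀ = 0.161 × 92 / 14.23 = 1.041 s.

1.04 s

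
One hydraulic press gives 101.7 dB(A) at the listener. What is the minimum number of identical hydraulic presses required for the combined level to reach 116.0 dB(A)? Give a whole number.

N identical sources give L₁ + 10·log₁₀ N, so require 10·log₁₀ N ≥ 116.0 − 101.7 = 14.3 dB.
N ≥ 10^(14.3/10) = 26.915, so N = 27.

27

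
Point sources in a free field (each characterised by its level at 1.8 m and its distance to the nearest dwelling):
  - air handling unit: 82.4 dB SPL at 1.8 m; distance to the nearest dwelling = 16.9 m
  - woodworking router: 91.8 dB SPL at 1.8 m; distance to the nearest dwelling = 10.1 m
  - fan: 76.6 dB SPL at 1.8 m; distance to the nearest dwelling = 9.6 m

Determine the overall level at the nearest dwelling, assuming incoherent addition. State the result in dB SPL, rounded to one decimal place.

77.1 dB SPL

Propagate each source to the receiver with L = L_ref − 20·log₁₀(r/r_ref), then add intensities.
air handling unit: 82.4 − 20·log₁₀(16.9/1.8) = 82.4 − 19.45 = 62.95 dB SPL.
woodworking router: 91.8 − 20·log₁₀(10.1/1.8) = 91.8 − 14.98 = 76.82 dB SPL.
fan: 76.6 − 20·log₁₀(9.6/1.8) = 76.6 − 14.54 = 62.06 dB SPL.
Σ 10^(L/10) = 5.165e+07 → L_total = 10·log₁₀(5.165e+07) = 77.13 dB SPL.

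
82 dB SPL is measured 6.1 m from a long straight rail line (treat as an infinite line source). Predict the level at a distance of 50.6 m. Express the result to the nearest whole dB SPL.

73 dB SPL

Line-source attenuation: ΔL = 10·log₁₀(r₂/r₁) = 10·log₁₀(50.6/6.1) = 9.188 dB.
L₂ = 82 − 10·log₁₀(50.6/6.1) = 82 − 9.188 = 72.81 dB SPL.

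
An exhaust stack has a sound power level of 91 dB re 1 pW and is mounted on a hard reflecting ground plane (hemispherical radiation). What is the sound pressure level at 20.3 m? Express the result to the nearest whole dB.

57 dB

Free-field hemispherical radiation: L_p = L_w − 10·log₁₀(2π·r²), r = 20.3 m.
2π·r² = 2589 m², 10·log₁₀ of that is 34.132 dB.
L_p = 91 − 34.132 = 56.87 dB.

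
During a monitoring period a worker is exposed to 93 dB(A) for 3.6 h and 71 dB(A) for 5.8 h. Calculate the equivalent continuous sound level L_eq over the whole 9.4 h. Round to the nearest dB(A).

89 dB(A)

L_eq = 10·log₁₀[(1/T)·Σ tᵢ·10^(Lᵢ/10)] with T = 9.4 h.
Σ tᵢ·10^(Lᵢ/10) = 3.6·10^(93/10) + 5.8·10^(71/10) = 7.256e+09.
L_eq = 10·log₁₀(7.256e+09/9.4) = 88.88 dB(A).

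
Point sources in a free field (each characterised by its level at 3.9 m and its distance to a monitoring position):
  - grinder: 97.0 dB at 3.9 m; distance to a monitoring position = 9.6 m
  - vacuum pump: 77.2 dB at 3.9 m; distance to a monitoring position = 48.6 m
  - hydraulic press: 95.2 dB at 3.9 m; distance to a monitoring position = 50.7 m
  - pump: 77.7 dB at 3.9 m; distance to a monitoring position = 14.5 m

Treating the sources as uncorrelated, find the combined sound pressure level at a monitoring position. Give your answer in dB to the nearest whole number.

Propagate each source to the receiver with L = L_ref − 20·log₁₀(r/r_ref), then add intensities.
grinder: 97.0 − 20·log₁₀(9.6/3.9) = 97.0 − 7.82 = 89.18 dB.
vacuum pump: 77.2 − 20·log₁₀(48.6/3.9) = 77.2 − 21.91 = 55.29 dB.
hydraulic press: 95.2 − 20·log₁₀(50.7/3.9) = 95.2 − 22.28 = 72.92 dB.
pump: 77.7 − 20·log₁₀(14.5/3.9) = 77.7 − 11.41 = 66.29 dB.
Σ 10^(L/10) = 8.513e+08 → L_total = 10·log₁₀(8.513e+08) = 89.30 dB.

89 dB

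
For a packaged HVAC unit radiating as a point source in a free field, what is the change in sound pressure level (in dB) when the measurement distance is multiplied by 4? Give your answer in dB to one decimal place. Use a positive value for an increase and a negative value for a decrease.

-12.0 dB

With spherical spreading the level changes by −20·log₁₀(r₂/r₁).
ΔL = −20·log₁₀(4) = -12.04 dB.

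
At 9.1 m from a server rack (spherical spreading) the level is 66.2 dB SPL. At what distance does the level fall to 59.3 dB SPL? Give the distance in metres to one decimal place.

20.1 m

Point-source spreading drops the level by 20·log₁₀(r₂/r₁); inverting, r₂/r₁ = 10^(ΔL/20).
r₂ = 9.1·10^((66.2−59.3)/20) = 9.1·10^(6.9/20) = 20.14 m.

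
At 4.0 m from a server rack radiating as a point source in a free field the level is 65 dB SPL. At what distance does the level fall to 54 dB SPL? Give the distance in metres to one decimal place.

Point-source spreading drops the level by 20·log₁₀(r₂/r₁); inverting, r₂/r₁ = 10^(ΔL/20).
r₂ = 4.0·10^((65−54)/20) = 4.0·10^(11.0/20) = 14.19 m.

14.2 m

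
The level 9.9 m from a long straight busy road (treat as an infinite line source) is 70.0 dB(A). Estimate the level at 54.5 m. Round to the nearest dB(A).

63 dB(A)

Cylindrical spreading from a line source gives a 10·log₁₀(r₂/r₁) drop.
L₂ = 70.0 − 10·log₁₀(54.5/9.9) = 70.0 − 7.408 = 62.59 dB(A).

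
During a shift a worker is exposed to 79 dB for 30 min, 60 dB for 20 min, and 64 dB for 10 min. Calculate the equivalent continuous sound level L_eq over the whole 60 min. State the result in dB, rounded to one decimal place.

76.1 dB

Weight each interval's intensity by its duration and average over T = 60 min:
Σ tᵢ·10^(Lᵢ/10) = 30·10^(79/10) + 20·10^(60/10) + 10·10^(64/10) = 2.428e+09.
L_eq = 10·log₁₀(2.428e+09/60) = 76.07 dB.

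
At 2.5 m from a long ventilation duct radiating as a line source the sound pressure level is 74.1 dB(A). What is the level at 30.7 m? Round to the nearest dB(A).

For a line source, L₂ = L₁ − 10·log₁₀(r₂/r₁).
L₂ = 74.1 − 10·log₁₀(30.7/2.5) = 74.1 − 10.892 = 63.21 dB(A).

63 dB(A)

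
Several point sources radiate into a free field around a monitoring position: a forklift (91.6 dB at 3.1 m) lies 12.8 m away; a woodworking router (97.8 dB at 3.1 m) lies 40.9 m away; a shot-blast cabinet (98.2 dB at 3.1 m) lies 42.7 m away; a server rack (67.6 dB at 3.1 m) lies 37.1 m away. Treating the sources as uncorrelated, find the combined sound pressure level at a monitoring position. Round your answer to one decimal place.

Propagate each source to the receiver with L = L_ref − 20·log₁₀(r/r_ref), then add intensities.
forklift: 91.6 − 20·log₁₀(12.8/3.1) = 91.6 − 12.32 = 79.28 dB.
woodworking router: 97.8 − 20·log₁₀(40.9/3.1) = 97.8 − 22.41 = 75.39 dB.
shot-blast cabinet: 98.2 − 20·log₁₀(42.7/3.1) = 98.2 − 22.78 = 75.42 dB.
server rack: 67.6 − 20·log₁₀(37.1/3.1) = 67.6 − 21.56 = 46.04 dB.
Σ 10^(L/10) = 1.543e+08 → L_total = 10·log₁₀(1.543e+08) = 81.88 dB.

81.9 dB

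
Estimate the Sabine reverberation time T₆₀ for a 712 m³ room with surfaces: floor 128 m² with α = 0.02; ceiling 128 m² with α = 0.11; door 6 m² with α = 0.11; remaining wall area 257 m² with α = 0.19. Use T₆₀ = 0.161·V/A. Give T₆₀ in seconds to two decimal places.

1.73 s

Total absorption A = 128·0.02 + 128·0.11 + 6·0.11 + 257·0.19 = 66.13 m² sabins.
T₆₀ = 0.161·V/A = 0.161·712/66.13 = 1.733 s.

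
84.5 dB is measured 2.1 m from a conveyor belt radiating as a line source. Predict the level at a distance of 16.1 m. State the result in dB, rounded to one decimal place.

For a line source, L₂ = L₁ − 10·log₁₀(r₂/r₁).
L₂ = 84.5 − 10·log₁₀(16.1/2.1) = 84.5 − 8.846 = 75.65 dB.

75.7 dB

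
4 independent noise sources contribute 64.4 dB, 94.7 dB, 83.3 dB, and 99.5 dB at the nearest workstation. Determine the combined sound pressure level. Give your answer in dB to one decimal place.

Incoherent sources combine by intensity addition: L_total = 10·log₁₀(Σ 10^(L_i/10)).
Σ 10^(L/10) = 10^(64.4/10) + 10^(94.7/10) + 10^(83.3/10) + 10^(99.5/10) = 1.208e+10.
L_total = 10·log₁₀(1.208e+10) = 100.82 dB.

100.8 dB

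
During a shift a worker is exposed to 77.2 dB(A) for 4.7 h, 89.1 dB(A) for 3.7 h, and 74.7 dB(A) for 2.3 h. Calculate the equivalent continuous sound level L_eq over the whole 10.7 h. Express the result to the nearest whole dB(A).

The energy average is taken in the linear domain: L_eq = 10·log₁₀[(Σ tᵢ·10^(Lᵢ/10))/T], T = 10.7 h.
Σ tᵢ·10^(Lᵢ/10) = 4.7·10^(77.2/10) + 3.7·10^(89.1/10) + 2.3·10^(74.7/10) = 3.322e+09.
L_eq = 10·log₁₀(3.322e+09/10.7) = 84.92 dB(A).

85 dB(A)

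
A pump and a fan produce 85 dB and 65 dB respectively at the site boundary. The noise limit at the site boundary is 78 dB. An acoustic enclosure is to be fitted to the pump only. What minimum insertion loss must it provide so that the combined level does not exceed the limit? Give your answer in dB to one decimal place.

Fixed contribution from the other source: Σ 10^(L/10) = 10^(65/10) = 3.162e+06 (65.00 dB).
The limit corresponds to 10^(78/10) = 6.310e+07; subtracting the fixed part leaves 5.993e+07 for the pump, i.e. 77.78 dB.
So the pump must be reduced from 85 to 77.78 dB: IL = 7.22 dB.

7.2 dB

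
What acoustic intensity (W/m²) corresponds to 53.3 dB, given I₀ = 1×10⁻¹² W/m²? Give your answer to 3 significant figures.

I/I₀ = 10^(53.3/10) = 2.138e+05, so I = 2.138e+05 × 10⁻¹² W/m².

2.14e-07 W/m²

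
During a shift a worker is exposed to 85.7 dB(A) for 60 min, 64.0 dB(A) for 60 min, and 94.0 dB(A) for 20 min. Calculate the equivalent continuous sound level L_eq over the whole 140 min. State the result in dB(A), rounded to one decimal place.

Weight each interval's intensity by its duration and average over T = 140 min:
Σ tᵢ·10^(Lᵢ/10) = 60·10^(85.7/10) + 60·10^(64.0/10) + 20·10^(94.0/10) = 7.268e+10.
L_eq = 10·log₁₀(7.268e+10/140) = 87.15 dB(A).

87.2 dB(A)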